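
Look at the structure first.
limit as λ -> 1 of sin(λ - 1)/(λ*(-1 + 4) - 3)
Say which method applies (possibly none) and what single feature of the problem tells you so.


Diagnosis: l'Hôpital's rule (0/0) — both numerator and denominator vanish at 1: the genuine 0/0 indeterminate that l'Hôpital exists for. One could equally expand both pieces locally and compare leading terms; the rule does that in one stroke.


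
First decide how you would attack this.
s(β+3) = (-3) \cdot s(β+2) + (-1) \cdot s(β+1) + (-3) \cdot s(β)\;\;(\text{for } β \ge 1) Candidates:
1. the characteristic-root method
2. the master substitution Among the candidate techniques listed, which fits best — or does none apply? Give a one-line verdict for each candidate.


Method: the characteristic-root method — the recurrence is linear and homogeneous with constant coefficients, so the ansatz r^β turns it into a polynomial equation for r.
- the characteristic-root method — applicable, and directly so.
- the master substitution: the recursion steps by a constant offset, so exponential reindexing is pointless.


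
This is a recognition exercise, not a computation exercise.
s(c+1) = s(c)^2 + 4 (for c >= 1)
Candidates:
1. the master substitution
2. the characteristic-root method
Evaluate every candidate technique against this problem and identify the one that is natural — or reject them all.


Method: no special technique — a nonlinear dependence on earlier terms breaks linearity, and with it every superposition-based closed form.
- the master substitution: the recursive argument is a shift of the index, not a fixed fraction of it.
- the characteristic-root method: nonlinearity rules out exponential-mode superposition from the start.


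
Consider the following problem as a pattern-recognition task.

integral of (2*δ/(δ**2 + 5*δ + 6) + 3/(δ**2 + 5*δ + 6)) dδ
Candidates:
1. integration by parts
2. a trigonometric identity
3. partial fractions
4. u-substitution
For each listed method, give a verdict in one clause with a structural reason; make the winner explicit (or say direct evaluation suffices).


Diagnosis: partial fractions — the factorization of δ**2 + 5*δ + 6 is the whole battle; after it, each term is a table integral.
- integration by parts — no split into a nonconstant polynomial times one of the standard kernels — exp, sine, or cosine of a linear argument, or a logarithm — applies here.
- a trigonometric identity: there is no trigonometric structure at all — the integrand carries no sine or cosine to rewrite.
- partial fractions: a fit — the right tool for this form.
- u-substitution — no subexpression of the integrand pairs with its own derivative as a factor — individual terms may offer their own substitutions, but any change of variable covering the whole integral would have to be constructed from outside the expression.


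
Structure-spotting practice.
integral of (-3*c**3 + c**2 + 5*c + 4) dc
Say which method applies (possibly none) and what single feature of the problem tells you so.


Technique: no special technique — nothing composite, nothing rational, nothing trigonometric — each constant-multiple power of c integrates by the power rule alone.


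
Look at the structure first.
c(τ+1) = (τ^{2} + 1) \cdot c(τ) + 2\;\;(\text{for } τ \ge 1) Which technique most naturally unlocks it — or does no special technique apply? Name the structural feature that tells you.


Verdict: a summation factor — normalize by the running product of τ^{2} + 1: the left side becomes a difference, and differences sum.


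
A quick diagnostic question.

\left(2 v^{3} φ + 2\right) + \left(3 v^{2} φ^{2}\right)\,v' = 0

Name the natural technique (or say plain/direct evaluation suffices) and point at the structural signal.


Verdict: the exact-equation method — checking ∂/∂v of 2 v^{3} φ + 2 against ∂/∂φ of 3 v^{2} φ^{2}: they match — the equation is exact as it stands.


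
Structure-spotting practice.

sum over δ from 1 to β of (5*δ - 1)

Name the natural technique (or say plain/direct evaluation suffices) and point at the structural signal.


Method: no special technique — Faulhaber territory: sum each constant-multiple power of δ with its closed-form formula, no trick required.


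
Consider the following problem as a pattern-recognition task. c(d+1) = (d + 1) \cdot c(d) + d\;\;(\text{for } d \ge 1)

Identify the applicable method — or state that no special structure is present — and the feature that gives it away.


Verdict: a summation factor — the coefficient d + 1 drifts with the index, so no fixed root exists; normalizing by the cumulative product telescopes it.


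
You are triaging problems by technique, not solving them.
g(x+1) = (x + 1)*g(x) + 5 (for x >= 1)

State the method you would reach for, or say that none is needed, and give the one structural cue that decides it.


Verdict: a summation factor — rescale the sequence by the product of the weights x + 1 so far — the recurrence collapses to a plain running sum.


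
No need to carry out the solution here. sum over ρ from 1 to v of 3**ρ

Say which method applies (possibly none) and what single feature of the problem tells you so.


Verdict: the geometric series formula — each summand is the previous one scaled by 3; that constant multiplier is itself the geometric structure.


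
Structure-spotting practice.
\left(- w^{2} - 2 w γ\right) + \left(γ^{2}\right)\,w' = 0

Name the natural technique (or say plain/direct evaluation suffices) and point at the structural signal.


Diagnosis: the homogeneous substitution — the slope is degree-zero homogeneous: the ratio substitution v = w/γ collapses it. This doubles as a Bernoulli equation in the unknown as written; the homogeneous route needs no setup at all.


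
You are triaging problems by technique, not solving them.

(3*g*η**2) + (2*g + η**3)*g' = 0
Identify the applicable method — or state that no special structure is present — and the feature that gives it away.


Verdict: the exact-equation method — equality of cross partials is the green light — assemble the potential function term by term.


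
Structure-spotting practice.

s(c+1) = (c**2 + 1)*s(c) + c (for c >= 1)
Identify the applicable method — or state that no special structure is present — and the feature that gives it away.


Diagnosis: a summation factor — normalize by the running product of c**2 + 1: the left side becomes a difference, and differences sum.


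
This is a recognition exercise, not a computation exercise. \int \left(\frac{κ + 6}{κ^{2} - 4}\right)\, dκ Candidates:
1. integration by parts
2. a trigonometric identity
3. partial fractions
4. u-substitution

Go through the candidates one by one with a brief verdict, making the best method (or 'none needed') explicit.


Best approach: partial fractions — a proper rational integrand whose denominator splits into simpler factors — decompose into partial fractions first.
- integration by parts — there is no nonconstant-polynomial-times-kernel split with an exp, sine, cosine (degree-1 argument), or logarithm partner.
- a trigonometric identity: there is no trigonometric structure at all — the integrand carries no sine or cosine to rewrite.
- partial fractions — a fit — the right tool for this form.
- u-substitution — no subexpression of the integrand pairs with its own derivative as a factor — individual terms may offer their own substitutions, but any change of variable covering the whole integral would have to be constructed from outside the expression.


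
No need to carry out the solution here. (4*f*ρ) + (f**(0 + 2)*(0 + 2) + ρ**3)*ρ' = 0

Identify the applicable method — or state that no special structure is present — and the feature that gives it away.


Diagnosis: the exact-equation method — because the two cross partials coincide, the form is conservative as written — recover its potential in (f, ρ).


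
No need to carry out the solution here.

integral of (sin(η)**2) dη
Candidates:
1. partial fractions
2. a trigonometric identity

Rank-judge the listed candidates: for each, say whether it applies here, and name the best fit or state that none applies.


Technique: a trigonometric identity — the exponent on sin(η)**2 is even — the power-reduction identity is the standard preprocessing step.
- partial fractions — there is no rational-function structure to decompose.
- a trigonometric identity: applicable, and directly so.


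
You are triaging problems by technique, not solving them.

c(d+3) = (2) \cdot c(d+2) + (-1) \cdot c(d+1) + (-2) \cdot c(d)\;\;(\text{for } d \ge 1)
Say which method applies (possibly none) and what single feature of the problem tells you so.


Diagnosis: the characteristic-root method — the recurrence treats every index alike (constant coefficients, no forcing) — precisely the regime where r^d trials close it.


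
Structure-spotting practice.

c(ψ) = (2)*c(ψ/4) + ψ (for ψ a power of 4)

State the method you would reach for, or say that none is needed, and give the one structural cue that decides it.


Technique: the master substitution — the call at ψ/4 makes this multiplicative recursion; the master-style substitution converts it to additive.


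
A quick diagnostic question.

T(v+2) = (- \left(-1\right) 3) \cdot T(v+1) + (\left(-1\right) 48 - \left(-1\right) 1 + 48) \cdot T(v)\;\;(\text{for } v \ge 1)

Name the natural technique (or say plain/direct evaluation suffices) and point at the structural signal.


Diagnosis: the characteristic-root method — the recurrence is linear and homogeneous with constant coefficients, so the ansatz r^v turns it into a polynomial equation for r.


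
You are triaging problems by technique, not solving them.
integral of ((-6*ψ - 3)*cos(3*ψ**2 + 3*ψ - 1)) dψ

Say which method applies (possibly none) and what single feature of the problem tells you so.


Best approach: u-substitution — collected, the integrand has one factor that is, up to a constant, the derivative of an inner expression the rest depends on — substitute for that inner expression.


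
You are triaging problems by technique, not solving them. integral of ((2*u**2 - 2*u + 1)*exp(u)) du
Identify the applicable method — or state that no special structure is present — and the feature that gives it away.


Method: integration by parts — differentiate 2*u**2 - 2*u + 1, integrate exp(u): each pass lowers the polynomial degree, so parts terminates.


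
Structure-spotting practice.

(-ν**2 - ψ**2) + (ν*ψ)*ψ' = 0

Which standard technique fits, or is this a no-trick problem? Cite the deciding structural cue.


Verdict: the homogeneous substitution — scaling ν and ψ together leaves the slope fixed — it depends only on ψ/ν, so substitute the ratio. A Bernoulli substitution is a fair alternative on this equation directly; the homogeneous reading takes it as given.


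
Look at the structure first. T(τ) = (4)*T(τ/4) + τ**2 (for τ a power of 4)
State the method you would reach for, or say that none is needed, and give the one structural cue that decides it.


Technique: the master substitution — the recursive call is at index τ/4 rather than a shift, a divide-and-conquer shape — substituting τ = 4^m linearizes it.


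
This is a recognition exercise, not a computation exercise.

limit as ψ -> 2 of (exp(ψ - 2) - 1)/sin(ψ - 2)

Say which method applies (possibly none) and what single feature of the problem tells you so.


Method: l'Hôpital's rule (0/0) — substituting 2 gives 0 over 0; differentiate top and bottom once and re-evaluate. The standard small-argument limits would also carry it; the rule is the systematic route.


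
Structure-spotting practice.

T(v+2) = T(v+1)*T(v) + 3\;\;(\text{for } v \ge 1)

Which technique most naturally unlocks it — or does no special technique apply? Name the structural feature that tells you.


Method: no special technique — the recurrence is nonlinear in the sequence terms; no linear-recurrence method fits it as written — one iterates or studies it directly.


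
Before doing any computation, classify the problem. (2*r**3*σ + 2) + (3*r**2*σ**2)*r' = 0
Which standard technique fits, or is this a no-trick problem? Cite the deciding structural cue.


Best approach: the exact-equation method — checking ∂/∂r of 2*r**3*σ + 2 against ∂/∂σ of 3*r**2*σ**2: they match — the equation is exact as it stands.


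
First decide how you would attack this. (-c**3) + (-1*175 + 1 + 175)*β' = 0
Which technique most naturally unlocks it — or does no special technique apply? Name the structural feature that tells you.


Diagnosis: no special technique — the slope is a function of c alone, so integrate both sides directly.


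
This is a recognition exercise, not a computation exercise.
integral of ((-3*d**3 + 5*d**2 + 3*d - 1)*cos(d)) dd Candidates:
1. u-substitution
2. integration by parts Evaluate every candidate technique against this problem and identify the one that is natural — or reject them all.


Verdict: integration by parts — a polynomial factor -3*d**3 + 5*d**2 + 3*d - 1 multiplies cos(d); differentiating -3*d**3 + 5*d**2 + 3*d - 1 lowers its degree while cos(d) integrates cleanly, so parts wins.
- u-substitution — no subexpression of the integrand serves as a whole-integral substitution inner — individual terms may offer their own, but none carries its derivative as a factor of the full integrand; a working change of variable would have to be constructed from outside the expression.
- integration by parts — yes — fits the structure here.


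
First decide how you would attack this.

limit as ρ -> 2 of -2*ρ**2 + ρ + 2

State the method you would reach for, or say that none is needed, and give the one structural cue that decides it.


Diagnosis: no special technique — no denominator vanishes and nothing blows up at 2: direct substitution is the whole computation.


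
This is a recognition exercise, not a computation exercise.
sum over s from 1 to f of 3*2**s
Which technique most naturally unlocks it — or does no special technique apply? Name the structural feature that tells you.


Verdict: the geometric series formula — term-over-term division gives 2 every time — index-free ratio, geometric sum formula applies.


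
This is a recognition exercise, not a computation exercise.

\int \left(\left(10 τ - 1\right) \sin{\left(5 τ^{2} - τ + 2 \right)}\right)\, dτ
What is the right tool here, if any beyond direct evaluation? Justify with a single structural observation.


Method: u-substitution — spotting that 10 τ - 1 is a constant multiple of the derivative of 5 τ^{2} - τ + 2 is the key observation — substitute u = 5 τ^{2} - τ + 2 and the integral becomes one-dimensional in u.


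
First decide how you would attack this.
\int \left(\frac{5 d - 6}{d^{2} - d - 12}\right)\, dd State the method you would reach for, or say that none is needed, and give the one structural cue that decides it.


Diagnosis: partial fractions — the integrand is a proper rational function and its denominator d^{2} - d - 12 factors into distinct pieces, so it splits into simple fractions.


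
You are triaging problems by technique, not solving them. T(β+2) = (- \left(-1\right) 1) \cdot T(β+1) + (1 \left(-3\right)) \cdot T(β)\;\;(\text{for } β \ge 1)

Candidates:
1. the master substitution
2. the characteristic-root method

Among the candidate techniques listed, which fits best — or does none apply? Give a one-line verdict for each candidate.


Method: the characteristic-root method — shift-invariance with fixed coefficients calls for exponential trials; the characteristic polynomial finds every r^β.
- the master substitution — the recursion steps by a constant offset, so exponential reindexing is pointless.
- the characteristic-root method — yes — fits the structure here.


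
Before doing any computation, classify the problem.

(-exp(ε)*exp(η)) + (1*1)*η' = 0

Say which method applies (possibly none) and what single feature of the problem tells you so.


Diagnosis: separation of variables — solved for the derivative, the right side factors as exp(ε) times exp(η) — all ε-dependence separates from all η-dependence.


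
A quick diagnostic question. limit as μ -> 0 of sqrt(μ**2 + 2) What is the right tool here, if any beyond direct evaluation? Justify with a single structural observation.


Best approach: no special technique — no vanishing denominator and no indeterminate clash at the point — evaluation is immediate.


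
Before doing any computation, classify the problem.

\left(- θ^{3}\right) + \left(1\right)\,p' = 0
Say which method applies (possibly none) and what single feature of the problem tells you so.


Technique: no special technique — with p absent the equation is not coupled at all: direct integration in θ.


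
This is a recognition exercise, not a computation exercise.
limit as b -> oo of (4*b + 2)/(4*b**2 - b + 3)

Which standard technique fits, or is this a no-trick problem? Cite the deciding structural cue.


Best approach: dominant-term comparison — divide through by the highest power of b; every lower-order term dies and the dominant terms decide the limit. As a single quotient, the ∞/∞ shape would yield to repeated differentiation as well — the growth comparison gets there in one look.


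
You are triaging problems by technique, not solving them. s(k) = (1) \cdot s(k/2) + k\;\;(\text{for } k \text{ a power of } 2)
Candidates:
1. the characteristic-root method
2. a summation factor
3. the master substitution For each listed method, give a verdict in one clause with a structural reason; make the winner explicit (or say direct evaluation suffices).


Diagnosis: the master substitution — treat m = log base 2 of k as the new clock: one recursion step advances m by one while k scales by 2.
- the characteristic-root method: the recursion divides its index rather than shifting it — outside the constant-shift family the root method covers.
- a summation factor — a divided-index call is outside the fixed-shift first-order family a summation factor normalizes.
- the master substitution: yes — fits the structure here.


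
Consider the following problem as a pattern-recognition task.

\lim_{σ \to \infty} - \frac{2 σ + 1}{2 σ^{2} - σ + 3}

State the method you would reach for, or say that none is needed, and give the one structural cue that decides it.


Best approach: dominant-term comparison — as σ grows, only the highest-degree terms matter — compare leading terms and read the limit off. As a single quotient, the ∞/∞ shape would yield to repeated differentiation as well — the growth comparison gets there in one look.


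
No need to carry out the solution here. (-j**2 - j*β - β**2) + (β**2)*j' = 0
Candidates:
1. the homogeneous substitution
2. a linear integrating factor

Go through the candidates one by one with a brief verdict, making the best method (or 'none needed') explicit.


Technique: the homogeneous substitution — the slope's numerator and denominator share total degree; set v = j/β and the equation drops to separable form.
- the homogeneous substitution: yes, a natural case for it.
- a linear integrating factor — the unknown enters nonlinearly (through a power, a denominator, or a transcendental function), which the linear integrating-factor recipe cannot absorb as-is — any repair would come from a preliminary substitution, not the factor.


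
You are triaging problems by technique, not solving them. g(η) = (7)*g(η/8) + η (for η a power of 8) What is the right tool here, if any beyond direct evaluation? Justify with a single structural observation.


Best approach: the master substitution — the recursive call is at index η/8 rather than a shift, a divide-and-conquer shape — substituting η = 8^m linearizes it.


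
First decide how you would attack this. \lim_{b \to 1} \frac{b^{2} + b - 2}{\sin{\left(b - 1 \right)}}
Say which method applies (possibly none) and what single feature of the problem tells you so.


Technique: l'Hôpital's rule (0/0) — plug in 1: top and bottom both hit zero, so differentiate each and retry. A local series expansion at the point resolves it as well; the rule is the packaged version of that step.


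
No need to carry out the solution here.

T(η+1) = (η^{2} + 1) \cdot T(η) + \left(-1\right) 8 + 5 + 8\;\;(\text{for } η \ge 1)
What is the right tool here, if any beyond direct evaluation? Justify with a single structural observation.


Technique: a summation factor — first-order, linear, moving coefficient η^{2} + 1: the discrete analogue of an integrating factor handles it.


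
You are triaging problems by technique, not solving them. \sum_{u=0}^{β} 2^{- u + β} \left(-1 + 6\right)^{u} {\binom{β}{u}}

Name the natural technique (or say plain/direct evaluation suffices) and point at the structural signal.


Best approach: the binomial theorem — terms weighting {\binom{β}{u}} against matched powers of (-1 + 6) and 2 reassemble into ((-1 + 6) + 2)^β by the binomial theorem.


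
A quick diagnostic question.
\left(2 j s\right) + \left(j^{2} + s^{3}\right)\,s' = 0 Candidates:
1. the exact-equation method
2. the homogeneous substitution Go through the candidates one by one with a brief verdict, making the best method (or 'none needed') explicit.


Verdict: the exact-equation method — this form is already the differential of something: the matching mixed partials of 2 j s and j^{2} + s^{3} prove it.
- the exact-equation method: a fit — the right tool for this form.
- the homogeneous substitution: solved for the derivative, the right side changes under joint scaling of the two variables.


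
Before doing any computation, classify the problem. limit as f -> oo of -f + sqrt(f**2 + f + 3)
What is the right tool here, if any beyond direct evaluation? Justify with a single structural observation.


Diagnosis: conjugate multiplication — sqrt(f**2 + f + 3) and f both blow up, but their difference is tame once the conjugate rationalizes it.


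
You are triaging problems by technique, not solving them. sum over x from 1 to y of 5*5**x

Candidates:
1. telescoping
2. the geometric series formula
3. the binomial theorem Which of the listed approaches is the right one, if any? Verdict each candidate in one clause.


Diagnosis: the geometric series formula — the ratio of consecutive terms is the constant 5, independent of the index — a geometric sum.
- telescoping: the terms as presented offer no neighboring cancellation — a telescoping rewrite may exist, but the displayed structure does not hand one over.
- the geometric series formula: a fit — the right tool for this form.
- the binomial theorem: there is no pair of bases whose matched powers would reassemble into a single binomial power.


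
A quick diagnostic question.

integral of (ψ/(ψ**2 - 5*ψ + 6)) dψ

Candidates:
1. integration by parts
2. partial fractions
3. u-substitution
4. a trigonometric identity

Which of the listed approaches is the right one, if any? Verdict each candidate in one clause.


Best approach: partial fractions — once ψ**2 - 5*ψ + 6 is factored, each root contributes a simple-fraction term; integrate them one at a time.
- integration by parts: the integrand does not split as a nonconstant polynomial times an exp, sine, cosine of a linear argument, or logarithm — no polynomial-kernel parts product to differentiate one side of.
- partial fractions — applies; the problem has the shape this method handles.
- u-substitution: no subexpression of the integrand serves as a whole-integral substitution inner — individual terms may offer their own, but none carries its derivative as a factor of the full integrand; a working change of variable would have to be constructed from outside the expression.
- a trigonometric identity: with no trigonometric functions present, identity rewriting has no target.


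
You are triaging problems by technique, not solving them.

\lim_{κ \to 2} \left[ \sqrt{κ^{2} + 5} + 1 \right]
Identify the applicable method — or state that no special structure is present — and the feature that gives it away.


Technique: no special technique — no vanishing denominator and no indeterminate clash at the point — evaluation is immediate.


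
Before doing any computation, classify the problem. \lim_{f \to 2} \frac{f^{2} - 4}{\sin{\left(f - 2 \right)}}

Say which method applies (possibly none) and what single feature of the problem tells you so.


Method: l'Hôpital's rule (0/0) — both numerator and denominator vanish at 2: the genuine 0/0 indeterminate that l'Hôpital exists for. A local series expansion at the point resolves it as well; the rule is the packaged version of that step.


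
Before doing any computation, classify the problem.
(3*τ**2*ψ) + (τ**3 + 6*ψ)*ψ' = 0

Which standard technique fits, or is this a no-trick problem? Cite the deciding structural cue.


Diagnosis: the exact-equation method — check exactness first: here it holds (3*τ**2*ψ, τ**3 + 6*ψ have matching cross partials), so no integrating factor is needed.


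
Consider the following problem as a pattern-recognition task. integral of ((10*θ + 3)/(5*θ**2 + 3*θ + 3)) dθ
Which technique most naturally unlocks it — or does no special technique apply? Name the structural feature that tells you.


Verdict: u-substitution — gathered as a product, the integrand carries the factor 10*θ + 3 — up to a constant, the derivative of the inner expression 5*θ**2 + 3*θ + 3 — so u = 5*θ**2 + 3*θ + 3 collapses the integral.


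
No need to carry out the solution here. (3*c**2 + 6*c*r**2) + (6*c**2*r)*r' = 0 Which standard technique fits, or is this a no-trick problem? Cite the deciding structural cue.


Diagnosis: the exact-equation method — checking ∂/∂r of 3*c**2 + 6*c*r**2 against ∂/∂c of 6*c**2*r: they match — the equation is exact as it stands.


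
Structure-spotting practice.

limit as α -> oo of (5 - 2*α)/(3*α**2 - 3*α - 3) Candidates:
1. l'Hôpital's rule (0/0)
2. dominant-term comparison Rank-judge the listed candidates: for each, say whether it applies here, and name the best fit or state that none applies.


Method: dominant-term comparison — growth-rate triage: the leading powers of α decide the limit, everything else is noise.
- l'Hôpital's rule (0/0) — no 0/0 form appears: written as one quotient, top and bottom both grow without bound, and the ratio is decided by their leading terms.
- dominant-term comparison — yes, a natural case for it.


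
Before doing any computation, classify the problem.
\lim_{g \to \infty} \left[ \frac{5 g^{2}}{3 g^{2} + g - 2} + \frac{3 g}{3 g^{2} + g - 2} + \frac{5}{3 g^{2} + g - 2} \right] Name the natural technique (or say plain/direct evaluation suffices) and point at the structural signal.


Technique: dominant-term comparison — divide through by the highest power of g; every lower-order term dies and the dominant terms decide the limit. l'Hôpital's at-infinity variant applies to the expression viewed as a single quotient; the leading-term comparison is the direct route.


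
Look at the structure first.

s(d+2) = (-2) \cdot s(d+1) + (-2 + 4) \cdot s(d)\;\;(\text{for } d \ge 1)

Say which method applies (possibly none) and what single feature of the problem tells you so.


Method: the characteristic-root method — try a geometric ansatz r^d: constant coefficients turn the recurrence into one polynomial equation in r.


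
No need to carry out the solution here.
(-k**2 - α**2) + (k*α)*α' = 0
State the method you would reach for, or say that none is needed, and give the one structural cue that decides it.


Diagnosis: the homogeneous substitution — scaling k and α together leaves the slope fixed — it depends only on α/k, so substitute the ratio. Rearranged, this also fits the Bernoulli template directly; the homogeneous substitution reads the structure without the rearrangement.


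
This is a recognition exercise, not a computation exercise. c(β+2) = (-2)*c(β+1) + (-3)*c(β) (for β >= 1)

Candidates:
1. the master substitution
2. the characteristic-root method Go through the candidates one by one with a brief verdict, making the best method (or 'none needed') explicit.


Verdict: the characteristic-root method — the recurrence is linear and homogeneous with constant coefficients, so the ansatz r^β turns it into a polynomial equation for r.
- the master substitution: there is no divide-the-index recursive argument.
- the characteristic-root method — yes, a natural case for it.


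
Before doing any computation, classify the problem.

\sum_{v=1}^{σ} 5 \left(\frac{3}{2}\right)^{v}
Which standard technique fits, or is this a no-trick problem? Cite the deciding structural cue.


Best approach: the geometric series formula — each term is \frac{3}{2} times the previous one, so the geometric-series formula applies directly.


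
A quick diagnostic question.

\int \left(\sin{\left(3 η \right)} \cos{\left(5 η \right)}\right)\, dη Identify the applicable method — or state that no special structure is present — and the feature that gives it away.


Diagnosis: a trigonometric identity — apply product-to-sum to \sin{\left(3 η \right)} \cos{\left(5 η \right)}: two clean single-angle terms replace one awkward product.


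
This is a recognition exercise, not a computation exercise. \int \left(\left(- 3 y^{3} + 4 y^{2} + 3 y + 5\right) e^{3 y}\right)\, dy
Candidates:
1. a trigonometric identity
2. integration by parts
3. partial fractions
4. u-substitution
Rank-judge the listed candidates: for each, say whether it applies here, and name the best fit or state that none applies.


Method: integration by parts — a polynomial factor - 3 y^{3} + 4 y^{2} + 3 y + 5 multiplies e^{3 y}; differentiating - 3 y^{3} + 4 y^{2} + 3 y + 5 lowers its degree while e^{3 y} integrates cleanly, so parts wins.
- a trigonometric identity — no sine or cosine appears, so there is nothing for a trigonometric identity to act on.
- integration by parts — a fit — the right tool for this form.
- partial fractions: there is no rational-function structure to decompose.
- u-substitution — no subexpression of the integrand pairs with its own derivative as a factor — individual terms may offer their own substitutions, but any change of variable covering the whole integral would have to be constructed from outside the expression.


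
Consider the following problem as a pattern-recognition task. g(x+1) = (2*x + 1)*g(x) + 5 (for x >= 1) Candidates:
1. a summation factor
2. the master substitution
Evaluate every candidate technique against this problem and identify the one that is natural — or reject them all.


Technique: a summation factor — one-term recursion with variable weight 2*x + 1 is solved by product normalization, not by root-finding.
- a summation factor: yes — fits the structure here.
- the master substitution — there is no divide-the-index recursive argument.


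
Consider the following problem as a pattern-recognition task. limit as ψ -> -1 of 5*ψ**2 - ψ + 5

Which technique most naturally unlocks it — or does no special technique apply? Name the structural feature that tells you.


Verdict: no special technique — the function is continuous at -1; evaluation is itself the limit, no machinery required.


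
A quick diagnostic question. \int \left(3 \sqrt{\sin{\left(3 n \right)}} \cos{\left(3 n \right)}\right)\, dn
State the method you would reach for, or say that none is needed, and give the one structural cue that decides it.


Method: u-substitution — collected, the integrand has one factor that is, up to a constant, the derivative of an inner expression the rest depends on — substitute for that inner expression.


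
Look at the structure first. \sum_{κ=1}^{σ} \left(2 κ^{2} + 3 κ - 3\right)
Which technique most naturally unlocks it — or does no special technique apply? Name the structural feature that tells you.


Best approach: no special technique — recognize the absence of structure: constant-multiple powers of κ summed plainly, no special method required.


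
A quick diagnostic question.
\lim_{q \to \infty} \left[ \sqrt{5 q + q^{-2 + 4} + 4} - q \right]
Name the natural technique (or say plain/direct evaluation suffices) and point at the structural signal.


Best approach: conjugate multiplication — an infinity-minus-infinity difference with a surviving radical — multiply by the conjugate to cancel the divergence.


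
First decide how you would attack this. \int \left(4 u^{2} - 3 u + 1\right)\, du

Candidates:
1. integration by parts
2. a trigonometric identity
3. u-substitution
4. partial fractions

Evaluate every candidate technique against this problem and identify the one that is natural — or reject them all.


Diagnosis: no special technique — the integrand is a sum of constant multiples of powers of u — integrate term by term.
- integration by parts — parts would only shuffle a directly integrable integrand.
- a trigonometric identity — no sine or cosine appears, so there is nothing for a trigonometric identity to act on.
- u-substitution — any workable substitution here is cosmetic — the integrand is already in directly integrable form.
- partial fractions — the expression is not a ratio of polynomials that decomposes further.


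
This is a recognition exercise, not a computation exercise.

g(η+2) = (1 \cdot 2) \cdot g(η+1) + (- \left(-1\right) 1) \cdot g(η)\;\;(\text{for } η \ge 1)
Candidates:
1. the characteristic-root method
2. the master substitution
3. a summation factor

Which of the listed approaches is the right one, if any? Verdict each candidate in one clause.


Method: the characteristic-root method — every coefficient is a fixed number and the forcing is zero — substitute r^η and read off the root equation.
- the characteristic-root method — a fit — the right tool for this form.
- the master substitution — with no divided-index recursive call, reindexing by powers of a base buys nothing.
- a summation factor — a summation factor telescopes one-step recursions; this one carries higher-order memory.


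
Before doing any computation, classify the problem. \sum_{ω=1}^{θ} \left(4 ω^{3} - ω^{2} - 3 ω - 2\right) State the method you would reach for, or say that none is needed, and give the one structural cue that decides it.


Verdict: no special technique — no ratio, no shift structure, no binomial pattern: sum the constant-multiple powers of ω with known formulas.


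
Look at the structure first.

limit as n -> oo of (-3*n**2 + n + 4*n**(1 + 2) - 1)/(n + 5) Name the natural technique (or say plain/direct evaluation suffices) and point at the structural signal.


Verdict: dominant-term comparison — divide through by the highest power of n; every lower-order term dies and the dominant terms decide the limit. As a single quotient, the ∞/∞ shape would yield to repeated differentiation as well — the growth comparison gets there in one look.


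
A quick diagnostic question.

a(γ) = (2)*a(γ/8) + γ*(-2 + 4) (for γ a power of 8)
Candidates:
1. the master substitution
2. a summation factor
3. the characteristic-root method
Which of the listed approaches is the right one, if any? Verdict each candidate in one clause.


Method: the master substitution — a divide-and-conquer shape: argument γ/8, so change variables with γ = 8^m and solve the linear version.
- the master substitution — a fit — the right tool for this form.
- a summation factor: a divided-index call is outside the fixed-shift first-order family a summation factor normalizes.
- the characteristic-root method — the recursion divides its index rather than shifting it — outside the constant-shift family the root method covers.


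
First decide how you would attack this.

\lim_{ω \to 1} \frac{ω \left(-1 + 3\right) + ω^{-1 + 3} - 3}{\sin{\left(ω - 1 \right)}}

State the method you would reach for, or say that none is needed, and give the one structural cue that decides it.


Method: l'Hôpital's rule (0/0) — the 0/0 form at 1 is the signature situation for l'Hôpital's rule. Known elementary limits would finish this too — the rule just bypasses the case analysis.


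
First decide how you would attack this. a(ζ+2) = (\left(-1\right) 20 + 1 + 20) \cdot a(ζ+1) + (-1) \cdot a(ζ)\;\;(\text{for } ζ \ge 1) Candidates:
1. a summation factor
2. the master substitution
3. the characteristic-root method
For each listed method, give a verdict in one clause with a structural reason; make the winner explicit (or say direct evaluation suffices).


Technique: the characteristic-root method — every coefficient is a fixed number and the forcing is zero — substitute r^ζ and read off the root equation.
- a summation factor: the recurrence reaches back more than one step, outside the first-order family a summation factor normalizes.
- the master substitution — the recursion shifts the index rather than dividing it.
- the characteristic-root method: a fit — the right tool for this form.


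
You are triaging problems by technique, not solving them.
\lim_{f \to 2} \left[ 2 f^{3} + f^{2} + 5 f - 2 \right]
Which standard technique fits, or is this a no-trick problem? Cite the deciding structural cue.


Technique: no special technique — no denominator vanishes and nothing blows up at 2: direct substitution is the whole computation.


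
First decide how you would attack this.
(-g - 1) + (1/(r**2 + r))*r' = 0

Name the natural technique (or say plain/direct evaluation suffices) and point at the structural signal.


Best approach: separation of variables — solved for the derivative, the right side splits multiplicatively into a function of each variable alone — divide and integrate each side. A Bernoulli rewrite would carry it as the equation stands — separating the variables needs no rearrangement either.


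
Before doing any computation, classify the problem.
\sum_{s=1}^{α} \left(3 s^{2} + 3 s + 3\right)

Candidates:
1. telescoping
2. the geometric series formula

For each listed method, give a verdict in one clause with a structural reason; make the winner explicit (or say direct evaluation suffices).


Method: no special technique — this is bookkeeping, not technique: standard formulas for sums of constant-multiple powers of s apply termwise.
- telescoping: as presented, consecutive terms share no shifted copy to cancel against — no rewrite is on display to change that.
- the geometric series formula: dividing successive terms gives an index-dependent quantity, not a constant.


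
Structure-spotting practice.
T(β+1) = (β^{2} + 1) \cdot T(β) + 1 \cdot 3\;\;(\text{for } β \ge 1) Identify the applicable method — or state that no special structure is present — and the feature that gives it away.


Method: a summation factor — an index-dependent multiplier β^{2} + 1 rules out characteristic roots; a summation factor converts it to a pure difference.


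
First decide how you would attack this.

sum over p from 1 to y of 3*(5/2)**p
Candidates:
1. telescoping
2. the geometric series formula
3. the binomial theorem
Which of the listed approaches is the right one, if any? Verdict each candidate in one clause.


Best approach: the geometric series formula — term-over-term division gives 5/2 every time — index-free ratio, geometric sum formula applies.
- telescoping: computed from the summand as displayed, the partial sums build up without the pairwise collapse telescoping exploits.
- the geometric series formula: a fit — the right tool for this form.
- the binomial theorem: the terms lack the binomial-coefficient-weighted complementary-power pattern of an expansion.


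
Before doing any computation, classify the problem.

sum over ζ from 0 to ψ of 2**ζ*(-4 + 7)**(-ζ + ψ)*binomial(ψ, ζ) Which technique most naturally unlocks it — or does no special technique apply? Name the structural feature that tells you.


Diagnosis: the binomial theorem — the summand is term ζ of a binomial expansion in 2 and (-4 + 7); the whole sum is a single power.
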